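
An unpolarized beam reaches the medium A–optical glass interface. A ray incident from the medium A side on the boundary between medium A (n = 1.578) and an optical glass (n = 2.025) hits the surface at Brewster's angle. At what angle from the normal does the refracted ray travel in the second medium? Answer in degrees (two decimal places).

tan θ_B = n₂/n₁ = 2.025/1.578 = 1.2833, so θ_B = 52.07°.
Since θ_B + θ_t = 90° at Brewster incidence, θ_t = 90° − 52.07° = 37.93°.

θ_t ≈ 37.93°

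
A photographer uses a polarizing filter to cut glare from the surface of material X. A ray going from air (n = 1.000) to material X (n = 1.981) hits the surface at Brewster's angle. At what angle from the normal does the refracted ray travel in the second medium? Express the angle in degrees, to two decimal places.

θ_B = arctan(n₂/n₁) = arctan(1.981/1.000) = 63.22°.
The refracted ray is perpendicular to the reflected ray, so θ_t = 90° − θ_B = 26.78°.

θ_t ≈ 26.78°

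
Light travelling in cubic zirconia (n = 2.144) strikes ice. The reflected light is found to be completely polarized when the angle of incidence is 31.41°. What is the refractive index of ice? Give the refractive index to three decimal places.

Full polarization of the reflected beam means tan θ_B = n₂/n₁, where n₁ is the incident medium (cubic zirconia).
n₂ = n₁ tan θ_B = 2.144 × tan 31.41° = 1.309.

n ≈ 1.309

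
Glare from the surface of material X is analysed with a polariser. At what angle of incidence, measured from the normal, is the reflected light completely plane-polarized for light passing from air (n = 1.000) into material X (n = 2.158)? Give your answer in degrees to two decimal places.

Brewster's condition: tan θ_B = n₂/n₁ = 2.158/1.000 = 2.1580.
θ_B = arctan(2.1580) = 65.14°.

θ_B ≈ 65.14°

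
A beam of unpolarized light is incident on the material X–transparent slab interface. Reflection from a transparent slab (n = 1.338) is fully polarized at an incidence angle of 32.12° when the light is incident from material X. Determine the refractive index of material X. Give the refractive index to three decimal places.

Brewster's law: tan θ_B = n₂/n₁ (light incident in material X, refracted into a transparent slab).
n₁ = n₂ / tan θ_B = 1.338 / tan 32.12° = 2.131.

n ≈ 2.131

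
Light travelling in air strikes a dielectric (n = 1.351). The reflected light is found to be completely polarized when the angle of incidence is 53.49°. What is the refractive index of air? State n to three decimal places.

n ≈ 1.000

At the polarizing angle, tan θ_B = n₂/n₁ with n₁ on the incident side (air) and n₂ on the transmitted side (a dielectric).
n₁ = n₂ / tan θ_B = 1.351 / tan 53.49° = 1.000.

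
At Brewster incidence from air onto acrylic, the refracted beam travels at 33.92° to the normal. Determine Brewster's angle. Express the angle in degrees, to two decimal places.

θ_B ≈ 56.08°

Since the reflected and refracted rays are at right angles at the polarizing angle, θ_B + θ_t = 90°.
θ_B = 90° − 33.92° = 56.08°.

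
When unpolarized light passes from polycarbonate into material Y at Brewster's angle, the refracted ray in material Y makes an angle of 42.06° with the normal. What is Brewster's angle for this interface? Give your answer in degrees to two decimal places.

Brewster's condition makes the reflected and refracted beams perpendicular: θ_B + θ_t = 90°.
θ_B = 90° − 42.06° = 47.94°.

θ_B ≈ 47.94°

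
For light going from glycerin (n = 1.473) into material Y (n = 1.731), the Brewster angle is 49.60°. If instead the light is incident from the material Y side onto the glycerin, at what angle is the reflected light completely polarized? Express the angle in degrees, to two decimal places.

tan θ_B' = n₁/n₂ = 1/tan θ_B, so θ_B' = 90° − θ_B.
θ_B' = 90° − 49.60° = 40.40°.

θ_B' ≈ 40.40°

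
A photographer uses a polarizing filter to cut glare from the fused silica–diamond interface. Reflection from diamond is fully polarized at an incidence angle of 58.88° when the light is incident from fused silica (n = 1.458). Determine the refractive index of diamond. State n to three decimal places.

n ≈ 2.415

Brewster's law: tan θ_B = n₂/n₁ (light incident in fused silica, refracted into diamond).
n₂ = n₁ tan θ_B = 1.458 × tan 58.88° = 2.415.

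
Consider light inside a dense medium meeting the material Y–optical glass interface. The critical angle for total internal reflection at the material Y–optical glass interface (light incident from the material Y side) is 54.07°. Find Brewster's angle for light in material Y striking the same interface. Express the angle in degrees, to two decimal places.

θ_B ≈ 39.00°

sin θ_c = n₂/n₁, so n₂/n₁ = sin 54.07° = 0.8097.
Brewster: tan θ_B = n₂/n₁ = 0.8097.
θ_B = arctan(0.8097) = 39.00°.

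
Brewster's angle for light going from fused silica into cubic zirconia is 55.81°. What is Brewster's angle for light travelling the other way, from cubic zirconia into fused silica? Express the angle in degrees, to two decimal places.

The two Brewster angles are complementary: θ_B' = 90° − θ_B = 90° − 55.81° = 34.19°.

θ_B' ≈ 34.19°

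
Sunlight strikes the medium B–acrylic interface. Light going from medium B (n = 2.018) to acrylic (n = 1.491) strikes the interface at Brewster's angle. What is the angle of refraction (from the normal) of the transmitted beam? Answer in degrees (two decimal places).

θ_B = arctan(n₂/n₁) = arctan(1.491/2.018) = 36.46°.
The refracted ray is perpendicular to the reflected ray, so θ_t = 90° − θ_B = 53.54°.

θ_t ≈ 53.54°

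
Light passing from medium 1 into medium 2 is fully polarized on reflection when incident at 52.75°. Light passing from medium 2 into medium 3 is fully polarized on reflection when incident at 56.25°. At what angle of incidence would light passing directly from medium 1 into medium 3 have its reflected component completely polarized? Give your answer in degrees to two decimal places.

θ_B ≈ 63.07°

n₂/n₁ = tan 52.75° = 1.3151 and n₃/n₂ = tan 56.25° = 1.4966.
Multiplying, n₃/n₁ = 1.3151 × 1.4966 = 1.9681, and θ_B(1→3) = arctan 1.9681 = 63.07°.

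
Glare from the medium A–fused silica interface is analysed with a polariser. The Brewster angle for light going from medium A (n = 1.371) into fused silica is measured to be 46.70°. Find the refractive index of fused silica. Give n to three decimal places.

n ≈ 1.455

Full polarization of the reflected beam means tan θ_B = n₂/n₁, where n₁ is the incident medium (medium A).
n₂ = n₁ tan θ_B = 1.371 × tan 46.70° = 1.455.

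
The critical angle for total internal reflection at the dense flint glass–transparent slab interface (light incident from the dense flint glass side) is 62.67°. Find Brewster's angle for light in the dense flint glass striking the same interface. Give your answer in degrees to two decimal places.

n₂/n₁ = sin θ_c = sin 62.67° = 0.8884.
tan θ_B equals the same ratio, so θ_B = arctan(0.8884) = 41.62°.

θ_B ≈ 41.62°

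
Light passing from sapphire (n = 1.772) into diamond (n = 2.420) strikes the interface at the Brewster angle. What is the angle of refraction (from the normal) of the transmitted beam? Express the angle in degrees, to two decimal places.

θ_B = arctan(n₂/n₁) = arctan(2.420/1.772) = 53.79°.
At Brewster's angle the reflected and refracted rays are perpendicular, so θ_t = 90° − θ_B = 90° − 53.79° = 36.21°.

θ_t ≈ 36.21°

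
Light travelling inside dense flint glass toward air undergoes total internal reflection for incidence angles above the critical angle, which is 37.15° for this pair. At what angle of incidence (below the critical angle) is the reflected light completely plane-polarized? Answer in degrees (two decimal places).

sin θ_c = n₂/n₁, so n₂/n₁ = sin 37.15° = 0.6039.
Brewster: tan θ_B = n₂/n₁ = 0.6039.
θ_B = arctan(0.6039) = 31.13°.

θ_B ≈ 31.13°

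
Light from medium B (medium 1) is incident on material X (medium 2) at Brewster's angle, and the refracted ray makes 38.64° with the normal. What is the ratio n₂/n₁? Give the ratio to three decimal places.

At Brewster incidence θ_B = 90° − θ_t = 90° − 38.64° = 51.36°.
Then n₂/n₁ = tan θ_B = tan 51.36° = 1.251.

n₂/n₁ ≈ 1.251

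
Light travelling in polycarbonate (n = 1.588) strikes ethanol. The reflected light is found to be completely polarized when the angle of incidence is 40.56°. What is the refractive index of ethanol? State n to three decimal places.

n ≈ 1.359

Full polarization of the reflected beam means tan θ_B = n₂/n₁, where n₁ is the incident medium (polycarbonate).
n₂ = n₁ tan θ_B = 1.588 × tan 40.56° = 1.359.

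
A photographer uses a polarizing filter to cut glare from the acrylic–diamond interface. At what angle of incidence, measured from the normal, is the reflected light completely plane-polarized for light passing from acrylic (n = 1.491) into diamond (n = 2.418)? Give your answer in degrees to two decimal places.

The reflected p-component vanishes when tan θ_B = n₂/n₁.
tan θ_B = n₂/n₁ = 2.418/1.491 = 1.6217.
θ_B = arctan(1.6217) = 58.34°.

θ_B ≈ 58.34°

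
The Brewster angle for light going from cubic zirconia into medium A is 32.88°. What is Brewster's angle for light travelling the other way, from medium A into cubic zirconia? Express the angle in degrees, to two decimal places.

θ_B' ≈ 57.12°

tan θ_B' = n₁/n₂ = 1/tan θ_B, so θ_B' = 90° − θ_B.
θ_B' = 90° − 32.88° = 57.12°.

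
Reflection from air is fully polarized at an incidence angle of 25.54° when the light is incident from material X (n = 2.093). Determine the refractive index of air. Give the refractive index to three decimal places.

At the Brewster angle, tan θ_B = n₂/n₁ with n₁ on the incident side (material X) and n₂ on the transmitted side (air).
n₂ = n₁ tan θ_B = 2.093 × tan 25.54° = 1.000.

n ≈ 1.000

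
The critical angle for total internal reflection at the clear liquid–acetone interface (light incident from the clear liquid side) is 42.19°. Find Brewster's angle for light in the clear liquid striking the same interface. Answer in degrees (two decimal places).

n₂/n₁ = sin θ_c = sin 42.19° = 0.6716.
tan θ_B equals the same ratio, so θ_B = arctan(0.6716) = 33.88°.

θ_B ≈ 33.88°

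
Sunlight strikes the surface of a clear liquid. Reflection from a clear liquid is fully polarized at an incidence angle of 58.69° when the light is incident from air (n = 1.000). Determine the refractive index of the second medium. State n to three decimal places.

n ≈ 1.644

At the polarizing angle, tan θ_B = n₂/n₁ with n₁ on the incident side (air) and n₂ on the transmitted side (a clear liquid).
n₂ = n₁ tan θ_B = 1.000 × tan 58.69° = 1.644.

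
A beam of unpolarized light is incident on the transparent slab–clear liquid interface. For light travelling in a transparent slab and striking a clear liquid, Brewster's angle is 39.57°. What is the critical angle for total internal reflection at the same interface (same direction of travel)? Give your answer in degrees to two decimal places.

tan θ_B = n₂/n₁ = tan 39.57° = 0.8264.
Total internal reflection: sin θ_c = n₂/n₁ = 0.8264.
θ_c = arcsin(0.8264) = 55.73°.

θ_c ≈ 55.73°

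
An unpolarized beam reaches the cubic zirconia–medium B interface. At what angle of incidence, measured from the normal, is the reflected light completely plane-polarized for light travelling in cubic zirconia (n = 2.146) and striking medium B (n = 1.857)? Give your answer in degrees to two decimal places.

At Brewster's angle the reflected and refracted rays are perpendicular, which with Snell's law gives tan θ_B = n₂/n₁.
Brewster's condition: tan θ_B = n₂/n₁ = 1.857/2.146 = 0.8653.
θ_B = arctan(0.8653) = 40.87°.

θ_B ≈ 40.87°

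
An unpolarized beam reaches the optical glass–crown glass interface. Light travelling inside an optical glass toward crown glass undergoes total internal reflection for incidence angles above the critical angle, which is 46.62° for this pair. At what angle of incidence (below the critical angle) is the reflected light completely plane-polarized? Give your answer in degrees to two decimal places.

θ_B ≈ 36.01°

sin θ_c = n₂/n₁, so n₂/n₁ = sin 46.62° = 0.7268.
Brewster: tan θ_B = n₂/n₁ = 0.7268.
θ_B = arctan(0.7268) = 36.01°.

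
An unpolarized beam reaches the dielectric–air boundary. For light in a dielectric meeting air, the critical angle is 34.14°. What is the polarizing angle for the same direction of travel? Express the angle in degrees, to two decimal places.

θ_B ≈ 29.30°

At the critical angle sin θ_c = n₂/n₁, giving n₂/n₁ = sin 34.14° = 0.5612.
Then tan θ_B = n₂/n₁ = 0.5612, so θ_B = arctan 0.5612 = 29.30°.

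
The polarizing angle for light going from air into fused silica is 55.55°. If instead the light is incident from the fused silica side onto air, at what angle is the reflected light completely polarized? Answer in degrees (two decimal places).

Reversing the direction swaps n₁ and n₂, so tan θ_B' = 1/tan θ_B and θ_B' = 90° − θ_B.
Hence θ_B' = 90° − 55.55° = 34.45°.

θ_B' ≈ 34.45°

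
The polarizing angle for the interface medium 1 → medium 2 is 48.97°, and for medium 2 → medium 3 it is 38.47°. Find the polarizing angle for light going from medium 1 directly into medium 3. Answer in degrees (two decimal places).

θ_B ≈ 42.40°

n₂/n₁ = tan 48.97° = 1.1492 and n₃/n₂ = tan 38.47° = 0.7946.
So n₃/n₁ = (n₂/n₁)(n₃/n₂) = 1.1492 × 0.7946 = 0.9131.
θ_B(1→3) = arctan(0.9131) = 42.40°.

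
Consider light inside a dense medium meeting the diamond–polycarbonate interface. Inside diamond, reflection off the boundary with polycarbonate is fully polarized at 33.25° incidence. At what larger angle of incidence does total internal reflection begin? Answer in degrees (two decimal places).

θ_c ≈ 40.97°

tan θ_B = n₂/n₁ = tan 33.25° = 0.6556.
Total internal reflection: sin θ_c = n₂/n₁ = 0.6556.
θ_c = arcsin(0.6556) = 40.97°.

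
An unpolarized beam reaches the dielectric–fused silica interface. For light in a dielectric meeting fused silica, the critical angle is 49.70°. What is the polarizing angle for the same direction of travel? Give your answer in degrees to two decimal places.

θ_B ≈ 37.33°

At the critical angle sin θ_c = n₂/n₁, giving n₂/n₁ = sin 49.70° = 0.7627.
Then tan θ_B = n₂/n₁ = 0.7627, so θ_B = arctan 0.7627 = 37.33°.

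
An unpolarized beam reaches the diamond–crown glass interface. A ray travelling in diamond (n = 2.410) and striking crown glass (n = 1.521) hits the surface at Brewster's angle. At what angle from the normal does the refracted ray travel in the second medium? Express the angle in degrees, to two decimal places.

θ_t ≈ 57.74°

tan θ_B = n₂/n₁ = 1.521/2.410 = 0.6311, so θ_B = 32.26°.
The refracted ray is perpendicular to the reflected ray, so θ_t = 90° − θ_B = 57.74°.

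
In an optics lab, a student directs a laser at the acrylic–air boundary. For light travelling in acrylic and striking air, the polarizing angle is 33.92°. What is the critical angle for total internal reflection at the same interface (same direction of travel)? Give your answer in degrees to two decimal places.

θ_c ≈ 42.26°

n₂/n₁ = tan 33.92° = 0.6725; the critical angle satisfies sin θ_c = n₂/n₁.
θ_c = arcsin(0.6725) = 42.26°.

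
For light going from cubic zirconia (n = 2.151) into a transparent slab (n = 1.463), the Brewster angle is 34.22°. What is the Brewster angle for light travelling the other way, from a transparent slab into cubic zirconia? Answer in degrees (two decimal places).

θ_B' ≈ 55.78°

tan θ_B' = n₁/n₂ = 1/tan θ_B, so θ_B' = 90° − θ_B.
θ_B' = 90° − 34.22° = 55.78°.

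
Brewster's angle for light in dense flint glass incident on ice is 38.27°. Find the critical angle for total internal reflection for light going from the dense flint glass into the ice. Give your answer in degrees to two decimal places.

θ_c ≈ 52.08°

tan θ_B = n₂/n₁ = tan 38.27° = 0.7889.
Total internal reflection: sin θ_c = n₂/n₁ = 0.7889.
θ_c = arcsin(0.7889) = 52.08°.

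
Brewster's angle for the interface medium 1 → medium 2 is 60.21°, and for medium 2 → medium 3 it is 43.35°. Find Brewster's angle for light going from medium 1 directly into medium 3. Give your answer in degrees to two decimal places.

n₂/n₁ = tan 60.21° = 1.7468 and n₃/n₂ = tan 43.35° = 0.9440.
So n₃/n₁ = (n₂/n₁)(n₃/n₂) = 1.7468 × 0.9440 = 1.6490.
θ_B(1→3) = arctan(1.6490) = 58.77°.

θ_B ≈ 58.77°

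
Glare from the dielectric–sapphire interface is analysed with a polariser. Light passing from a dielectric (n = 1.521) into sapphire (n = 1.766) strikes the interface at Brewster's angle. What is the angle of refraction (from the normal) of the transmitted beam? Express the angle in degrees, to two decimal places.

θ_t ≈ 40.74°

First find Brewster's angle: tan θ_B = 1.766/1.521 = 1.1611, giving θ_B = 49.26°.
At Brewster's angle the reflected and refracted rays are perpendicular, so θ_t = 90° − θ_B = 90° − 49.26° = 40.74°.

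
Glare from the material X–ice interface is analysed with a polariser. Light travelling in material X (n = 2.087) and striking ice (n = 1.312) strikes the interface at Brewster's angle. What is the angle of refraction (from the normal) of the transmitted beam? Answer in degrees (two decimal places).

θ_t ≈ 57.84°

tan θ_B = n₂/n₁ = 1.312/2.087 = 0.6287, so θ_B = 32.16°.
Since θ_B + θ_t = 90° at Brewster incidence, θ_t = 90° − 32.16° = 57.84°.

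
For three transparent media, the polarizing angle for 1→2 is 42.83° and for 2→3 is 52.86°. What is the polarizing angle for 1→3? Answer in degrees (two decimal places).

θ_B ≈ 50.75°

n₂/n₁ = tan 42.83° = 0.9270 and n₃/n₂ = tan 52.86° = 1.3203.
So n₃/n₁ = (n₂/n₁)(n₃/n₂) = 0.9270 × 1.3203 = 1.2239.
θ_B(1→3) = arctan(1.2239) = 50.75°.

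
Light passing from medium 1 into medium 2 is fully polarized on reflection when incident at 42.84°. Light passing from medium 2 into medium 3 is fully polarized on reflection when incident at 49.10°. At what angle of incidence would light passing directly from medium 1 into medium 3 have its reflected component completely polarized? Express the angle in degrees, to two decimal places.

θ_B ≈ 46.95°

Each Brewster angle gives a ratio: n₂/n₁ = tan 42.84° = 0.9273, n₃/n₂ = tan 49.10° = 1.1544.
Multiplying, n₃/n₁ = 0.9273 × 1.1544 = 1.0705, and θ_B(1→3) = arctan 1.0705 = 46.95°.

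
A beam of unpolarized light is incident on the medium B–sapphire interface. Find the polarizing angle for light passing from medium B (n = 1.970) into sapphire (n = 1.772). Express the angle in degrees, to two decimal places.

Brewster's condition: tan θ_B = n₂/n₁ = 1.772/1.970 = 0.8995.
θ_B = arctan(0.8995) = 41.97°.

θ_B ≈ 41.97°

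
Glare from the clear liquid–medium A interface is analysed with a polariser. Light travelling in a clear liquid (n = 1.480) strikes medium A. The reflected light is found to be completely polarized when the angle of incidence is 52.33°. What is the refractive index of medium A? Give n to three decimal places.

n ≈ 1.917

Full polarization of the reflected beam means tan θ_B = n₂/n₁, where n₁ is the incident medium (a clear liquid).
n₂ = n₁ tan θ_B = 1.480 × tan 52.33° = 1.917.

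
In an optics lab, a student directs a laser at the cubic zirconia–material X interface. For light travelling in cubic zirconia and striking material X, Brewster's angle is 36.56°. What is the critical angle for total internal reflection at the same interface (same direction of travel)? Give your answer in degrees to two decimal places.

θ_c ≈ 47.87°

tan θ_B = n₂/n₁ = tan 36.56° = 0.7416.
Total internal reflection: sin θ_c = n₂/n₁ = 0.7416.
θ_c = arcsin(0.7416) = 47.87°.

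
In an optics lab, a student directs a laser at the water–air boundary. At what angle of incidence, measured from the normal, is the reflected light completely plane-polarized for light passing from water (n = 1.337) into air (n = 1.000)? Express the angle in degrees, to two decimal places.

θ_B ≈ 36.79°

At Brewster's angle the reflected and refracted rays are perpendicular, which with Snell's law gives tan θ_B = n₂/n₁.
tan θ_B = n₂/n₁ = 1.000/1.337 = 0.7479.
θ_B = arctan(0.7479) = 36.79°.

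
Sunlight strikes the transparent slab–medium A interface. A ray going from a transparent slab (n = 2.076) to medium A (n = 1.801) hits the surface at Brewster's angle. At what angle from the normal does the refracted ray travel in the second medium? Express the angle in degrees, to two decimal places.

θ_B = arctan(n₂/n₁) = arctan(1.801/2.076) = 40.94°.
At Brewster's angle the reflected and refracted rays are perpendicular, so θ_t = 90° − θ_B = 90° − 40.94° = 49.06°.

θ_t ≈ 49.06°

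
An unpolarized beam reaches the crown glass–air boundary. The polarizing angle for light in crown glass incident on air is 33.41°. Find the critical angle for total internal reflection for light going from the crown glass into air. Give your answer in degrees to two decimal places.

From Brewster, n₂/n₁ = tan θ_B = tan 33.41° = 0.6596.
Then sin θ_c = n₂/n₁ = 0.6596, so θ_c = arcsin 0.6596 = 41.27°.

θ_c ≈ 41.27°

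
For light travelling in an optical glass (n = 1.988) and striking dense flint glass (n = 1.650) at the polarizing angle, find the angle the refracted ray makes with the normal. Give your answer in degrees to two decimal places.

θ_B = arctan(n₂/n₁) = arctan(1.650/1.988) = 39.69°.
The refracted ray is perpendicular to the reflected ray, so θ_t = 90° − θ_B = 50.31°.

θ_t ≈ 50.31°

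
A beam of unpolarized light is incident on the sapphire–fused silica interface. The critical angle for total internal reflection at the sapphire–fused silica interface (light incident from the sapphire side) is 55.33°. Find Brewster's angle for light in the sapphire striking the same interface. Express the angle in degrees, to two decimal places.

n₂/n₁ = sin θ_c = sin 55.33° = 0.8224.
tan θ_B equals the same ratio, so θ_B = arctan(0.8224) = 39.44°.

θ_B ≈ 39.44°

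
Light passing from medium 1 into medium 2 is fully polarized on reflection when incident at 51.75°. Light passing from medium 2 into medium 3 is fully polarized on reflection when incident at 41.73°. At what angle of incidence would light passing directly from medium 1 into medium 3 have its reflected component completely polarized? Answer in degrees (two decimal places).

θ_B ≈ 48.53°

n₂/n₁ = tan 51.75° = 1.2685 and n₃/n₂ = tan 41.73° = 0.8919.
n₃/n₁ = 1.1314. Then tan θ_B(1→3) = n₃/n₁, so θ_B(1→3) = arctan(1.1314) = 48.53°.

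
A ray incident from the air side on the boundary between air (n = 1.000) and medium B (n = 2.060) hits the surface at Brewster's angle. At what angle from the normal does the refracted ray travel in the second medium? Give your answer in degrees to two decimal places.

tan θ_B = n₂/n₁ = 2.060/1.000 = 2.0600, so θ_B = 64.11°.
At Brewster's angle the reflected and refracted rays are perpendicular, so θ_t = 90° − θ_B = 90° − 64.11° = 25.89°.

θ_t ≈ 25.89°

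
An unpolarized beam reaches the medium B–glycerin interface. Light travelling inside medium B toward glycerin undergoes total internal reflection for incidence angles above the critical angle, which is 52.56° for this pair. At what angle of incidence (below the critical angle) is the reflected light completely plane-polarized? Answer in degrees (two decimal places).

n₂/n₁ = sin θ_c = sin 52.56° = 0.7940.
tan θ_B equals the same ratio, so θ_B = arctan(0.7940) = 38.45°.

θ_B ≈ 38.45°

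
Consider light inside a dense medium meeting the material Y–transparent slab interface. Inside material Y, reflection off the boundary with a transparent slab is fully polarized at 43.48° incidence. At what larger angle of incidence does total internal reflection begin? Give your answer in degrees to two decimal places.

θ_c ≈ 71.50°

From Brewster, n₂/n₁ = tan θ_B = tan 43.48° = 0.9483.
Then sin θ_c = n₂/n₁ = 0.9483, so θ_c = arcsin 0.9483 = 71.50°.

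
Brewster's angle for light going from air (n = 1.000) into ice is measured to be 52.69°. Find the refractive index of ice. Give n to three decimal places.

Brewster's law: tan θ_B = n₂/n₁ (light incident in air, refracted into ice).
n₂ = n₁ tan θ_B = 1.000 × tan 52.69° = 1.312.

n ≈ 1.312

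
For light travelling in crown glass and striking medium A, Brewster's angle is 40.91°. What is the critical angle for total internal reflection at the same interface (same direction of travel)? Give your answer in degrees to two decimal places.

From Brewster, n₂/n₁ = tan θ_B = tan 40.91° = 0.8665.
Then sin θ_c = n₂/n₁ = 0.8665, so θ_c = arcsin 0.8665 = 60.06°.

θ_c ≈ 60.06°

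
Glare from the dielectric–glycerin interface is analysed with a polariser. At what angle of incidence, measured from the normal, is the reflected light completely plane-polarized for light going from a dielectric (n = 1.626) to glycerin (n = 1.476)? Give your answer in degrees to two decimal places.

At Brewster's angle the reflected and refracted rays are perpendicular, which with Snell's law gives tan θ_B = n₂/n₁.
Brewster's condition: tan θ_B = n₂/n₁ = 1.476/1.626 = 0.9077.
θ_B = arctan(0.9077) = 42.23°.

θ_B ≈ 42.23°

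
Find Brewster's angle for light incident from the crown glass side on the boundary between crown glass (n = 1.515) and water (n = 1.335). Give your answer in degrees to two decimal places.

θ_B ≈ 41.39°

tan θ_B = n₂/n₁ = 1.335/1.515 = 0.8812. Taking the arctangent, θ_B = 41.39°.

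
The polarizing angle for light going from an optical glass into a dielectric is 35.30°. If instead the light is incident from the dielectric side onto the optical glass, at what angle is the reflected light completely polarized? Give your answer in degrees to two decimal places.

Reversing the direction swaps n₁ and n₂, so tan θ_B' = 1/tan θ_B and θ_B' = 90° − θ_B.
Hence θ_B' = 90° − 35.30° = 54.70°.

θ_B' ≈ 54.70°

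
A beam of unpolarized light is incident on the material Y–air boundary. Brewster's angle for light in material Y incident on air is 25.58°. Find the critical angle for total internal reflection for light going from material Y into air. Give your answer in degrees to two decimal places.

θ_c ≈ 28.60°

tan θ_B = n₂/n₁ = tan 25.58° = 0.4787.
Total internal reflection: sin θ_c = n₂/n₁ = 0.4787.
θ_c = arcsin(0.4787) = 28.60°.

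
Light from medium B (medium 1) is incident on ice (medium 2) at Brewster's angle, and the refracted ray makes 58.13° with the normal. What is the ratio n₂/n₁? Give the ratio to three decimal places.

θ_B + θ_t = 90°, so θ_B = 90° − 58.13° = 31.87°.
Then n₂/n₁ = tan θ_B = tan 31.87° = 0.622.

n₂/n₁ ≈ 0.622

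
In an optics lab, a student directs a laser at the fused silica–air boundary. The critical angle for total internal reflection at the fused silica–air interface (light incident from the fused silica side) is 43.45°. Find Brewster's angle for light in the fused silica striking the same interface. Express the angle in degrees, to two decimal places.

At the critical angle sin θ_c = n₂/n₁, giving n₂/n₁ = sin 43.45° = 0.6877.
Then tan θ_B = n₂/n₁ = 0.6877, so θ_B = arctan 0.6877 = 34.52°.

θ_B ≈ 34.52°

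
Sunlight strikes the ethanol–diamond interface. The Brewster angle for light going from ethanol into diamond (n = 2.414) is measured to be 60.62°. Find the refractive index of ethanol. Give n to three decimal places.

n ≈ 1.359

At the Brewster angle, tan θ_B = n₂/n₁ with n₁ on the incident side (ethanol) and n₂ on the transmitted side (diamond).
n₁ = n₂ / tan θ_B = 2.414 / tan 60.62° = 1.359.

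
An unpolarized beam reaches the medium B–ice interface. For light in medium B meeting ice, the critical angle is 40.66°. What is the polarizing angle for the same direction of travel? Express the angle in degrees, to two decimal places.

At the critical angle sin θ_c = n₂/n₁, giving n₂/n₁ = sin 40.66° = 0.6516.
Then tan θ_B = n₂/n₁ = 0.6516, so θ_B = arctan 0.6516 = 33.09°.

θ_B ≈ 33.09°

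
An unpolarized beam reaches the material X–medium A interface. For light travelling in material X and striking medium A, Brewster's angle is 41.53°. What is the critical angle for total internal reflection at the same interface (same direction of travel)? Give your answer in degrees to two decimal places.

From Brewster, n₂/n₁ = tan θ_B = tan 41.53° = 0.8857.
Then sin θ_c = n₂/n₁ = 0.8857, so θ_c = arcsin 0.8857 = 62.33°.

θ_c ≈ 62.33°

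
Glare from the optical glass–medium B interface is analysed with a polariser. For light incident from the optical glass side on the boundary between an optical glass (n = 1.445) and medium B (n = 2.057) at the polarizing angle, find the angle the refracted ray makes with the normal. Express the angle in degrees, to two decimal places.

θ_t ≈ 35.09°

tan θ_B = n₂/n₁ = 2.057/1.445 = 1.4235, so θ_B = 54.91°.
At Brewster's angle the reflected and refracted rays are perpendicular, so θ_t = 90° − θ_B = 90° − 54.91° = 35.09°.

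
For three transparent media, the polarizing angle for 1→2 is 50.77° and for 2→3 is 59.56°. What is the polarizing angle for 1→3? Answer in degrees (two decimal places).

θ_B ≈ 64.37°

tan θ_B(1→2) = n₂/n₁ = tan 50.77° = 1.2248.
tan θ_B(2→3) = n₃/n₂ = tan 59.56° = 1.7017.
n₃/n₁ = 2.0843. Then tan θ_B(1→3) = n₃/n₁, so θ_B(1→3) = arctan(2.0843) = 64.37°.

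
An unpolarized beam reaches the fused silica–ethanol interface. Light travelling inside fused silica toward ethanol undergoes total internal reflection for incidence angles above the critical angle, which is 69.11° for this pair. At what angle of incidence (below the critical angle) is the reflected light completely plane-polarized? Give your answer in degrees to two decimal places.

θ_B ≈ 43.05°

n₂/n₁ = sin θ_c = sin 69.11° = 0.9343.
tan θ_B equals the same ratio, so θ_B = arctan(0.9343) = 43.05°.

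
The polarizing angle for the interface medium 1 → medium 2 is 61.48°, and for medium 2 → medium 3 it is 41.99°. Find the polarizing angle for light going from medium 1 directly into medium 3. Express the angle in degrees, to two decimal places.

n₂/n₁ = tan 61.48° = 1.8402 and n₃/n₂ = tan 41.99° = 0.9001.
So n₃/n₁ = (n₂/n₁)(n₃/n₂) = 1.8402 × 0.9001 = 1.6564.
θ_B(1→3) = arctan(1.6564) = 58.88°.

θ_B ≈ 58.88°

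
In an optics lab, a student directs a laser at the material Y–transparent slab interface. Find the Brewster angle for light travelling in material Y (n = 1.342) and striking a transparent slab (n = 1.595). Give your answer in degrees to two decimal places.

θ_B ≈ 49.92°

At Brewster's angle the reflected and refracted rays are perpendicular, which with Snell's law gives tan θ_B = n₂/n₁.
Brewster's condition: tan θ_B = n₂/n₁ = 1.595/1.342 = 1.1885. Taking the arctangent, θ_B = 49.92°.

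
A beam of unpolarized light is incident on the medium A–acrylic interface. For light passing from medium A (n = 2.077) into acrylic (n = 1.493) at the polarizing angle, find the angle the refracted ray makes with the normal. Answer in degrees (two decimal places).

θ_B = arctan(n₂/n₁) = arctan(1.493/2.077) = 35.71°.
At Brewster's angle the reflected and refracted rays are perpendicular, so θ_t = 90° − θ_B = 90° − 35.71° = 54.29°.

θ_t ≈ 54.29°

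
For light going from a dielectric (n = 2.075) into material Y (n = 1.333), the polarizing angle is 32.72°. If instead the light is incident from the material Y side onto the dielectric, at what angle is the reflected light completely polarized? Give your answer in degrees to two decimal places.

tan θ_B' = n₁/n₂ = 1/tan θ_B, so θ_B' = 90° − θ_B.
θ_B' = 90° − 32.72° = 57.28°.

θ_B' ≈ 57.28°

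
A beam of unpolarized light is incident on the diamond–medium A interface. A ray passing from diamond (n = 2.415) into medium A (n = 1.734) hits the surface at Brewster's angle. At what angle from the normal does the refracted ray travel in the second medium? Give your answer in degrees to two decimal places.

θ_B = arctan(n₂/n₁) = arctan(1.734/2.415) = 35.68°.
The refracted ray is perpendicular to the reflected ray, so θ_t = 90° − θ_B = 54.32°.

θ_t ≈ 54.32°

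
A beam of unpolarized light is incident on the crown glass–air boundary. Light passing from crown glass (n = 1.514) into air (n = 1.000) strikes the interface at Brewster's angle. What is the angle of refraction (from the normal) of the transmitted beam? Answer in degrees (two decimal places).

θ_t ≈ 56.56°

tan θ_B = n₂/n₁ = 1.000/1.514 = 0.6605, so θ_B = 33.44°.
The refracted ray is perpendicular to the reflected ray, so θ_t = 90° − θ_B = 56.56°.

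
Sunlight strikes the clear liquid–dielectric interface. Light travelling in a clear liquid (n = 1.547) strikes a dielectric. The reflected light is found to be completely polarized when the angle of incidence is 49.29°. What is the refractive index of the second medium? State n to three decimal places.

n ≈ 1.798

Full polarization of the reflected beam means tan θ_B = n₂/n₁, where n₁ is the incident medium (a clear liquid).
n₂ = n₁ tan θ_B = 1.547 × tan 49.29° = 1.798.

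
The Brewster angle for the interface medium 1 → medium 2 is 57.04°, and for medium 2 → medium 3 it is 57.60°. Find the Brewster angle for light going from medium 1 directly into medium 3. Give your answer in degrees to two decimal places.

θ_B ≈ 67.63°

n₂/n₁ = tan 57.04° = 1.5422 and n₃/n₂ = tan 57.60° = 1.5757.
So n₃/n₁ = (n₂/n₁)(n₃/n₂) = 1.5422 × 1.5757 = 2.4302.
θ_B(1→3) = arctan(2.4302) = 67.63°.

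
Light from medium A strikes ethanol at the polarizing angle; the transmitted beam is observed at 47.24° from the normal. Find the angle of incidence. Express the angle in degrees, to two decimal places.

Brewster's condition makes the reflected and refracted beams perpendicular: θ_B + θ_t = 90°.
So θ_B = 90° − θ_t = 90° − 47.24° = 42.76°.

θ_B ≈ 42.76°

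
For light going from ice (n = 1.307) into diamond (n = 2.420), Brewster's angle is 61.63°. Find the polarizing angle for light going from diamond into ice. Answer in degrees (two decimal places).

θ_B' ≈ 28.37°

The two Brewster angles are complementary: θ_B' = 90° − θ_B = 90° − 61.63° = 28.37°.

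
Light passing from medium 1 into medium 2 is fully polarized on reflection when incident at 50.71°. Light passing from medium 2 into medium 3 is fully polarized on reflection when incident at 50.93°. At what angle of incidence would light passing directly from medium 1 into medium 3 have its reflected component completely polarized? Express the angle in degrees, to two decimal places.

θ_B ≈ 56.41°

tan θ_B(1→2) = n₂/n₁ = tan 50.71° = 1.2222.
tan θ_B(2→3) = n₃/n₂ = tan 50.93° = 1.2318.
n₃/n₁ = 1.5055. Then tan θ_B(1→3) = n₃/n₁, so θ_B(1→3) = arctan(1.5055) = 56.41°.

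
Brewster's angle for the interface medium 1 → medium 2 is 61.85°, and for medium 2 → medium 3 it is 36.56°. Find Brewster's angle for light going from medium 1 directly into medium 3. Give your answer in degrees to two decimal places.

n₂/n₁ = tan 61.85° = 1.8689 and n₃/n₂ = tan 36.56° = 0.7416.
Multiplying, n₃/n₁ = 1.8689 × 0.7416 = 1.3859, and θ_B(1→3) = arctan 1.3859 = 54.19°.

θ_B ≈ 54.19°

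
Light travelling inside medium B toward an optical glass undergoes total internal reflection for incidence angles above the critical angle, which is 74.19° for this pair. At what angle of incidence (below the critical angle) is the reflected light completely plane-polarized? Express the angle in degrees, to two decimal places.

θ_B ≈ 43.90°

n₂/n₁ = sin θ_c = sin 74.19° = 0.9622.
tan θ_B equals the same ratio, so θ_B = arctan(0.9622) = 43.90°.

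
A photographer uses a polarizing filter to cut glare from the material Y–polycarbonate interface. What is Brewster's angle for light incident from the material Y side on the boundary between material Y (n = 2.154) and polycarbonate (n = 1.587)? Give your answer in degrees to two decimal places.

Here n₂/n₁ = 1.587/2.154 = 0.7368, and Brewster's law gives tan θ_B = n₂/n₁.
θ_B = arctan(0.7368) = 36.38°.

θ_B ≈ 36.38°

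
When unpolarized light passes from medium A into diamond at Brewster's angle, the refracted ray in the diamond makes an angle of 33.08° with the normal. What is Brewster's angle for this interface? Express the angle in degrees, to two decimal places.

Since the reflected and refracted rays are at right angles at the polarizing angle, θ_B + θ_t = 90°.
So θ_B = 90° − θ_t = 90° − 33.08° = 56.92°.

θ_B ≈ 56.92°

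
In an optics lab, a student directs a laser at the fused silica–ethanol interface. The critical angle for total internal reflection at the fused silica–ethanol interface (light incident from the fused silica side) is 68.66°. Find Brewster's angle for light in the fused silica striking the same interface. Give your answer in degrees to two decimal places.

θ_B ≈ 42.97°

n₂/n₁ = sin θ_c = sin 68.66° = 0.9314.
tan θ_B equals the same ratio, so θ_B = arctan(0.9314) = 42.97°.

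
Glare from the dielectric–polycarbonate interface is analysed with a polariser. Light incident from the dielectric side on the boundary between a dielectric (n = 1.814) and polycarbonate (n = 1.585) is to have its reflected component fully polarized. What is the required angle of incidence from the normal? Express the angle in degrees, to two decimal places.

The reflected p-component vanishes when tan θ_B = n₂/n₁.
Here n₂/n₁ = 1.585/1.814 = 0.8738, and Brewster's law gives tan θ_B = n₂/n₁. Taking the arctangent, θ_B = 41.15°.

θ_B ≈ 41.15°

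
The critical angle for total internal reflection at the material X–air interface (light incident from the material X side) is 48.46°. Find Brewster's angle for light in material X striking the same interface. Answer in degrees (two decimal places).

θ_B ≈ 36.81°

At the critical angle sin θ_c = n₂/n₁, giving n₂/n₁ = sin 48.46° = 0.7485.
Then tan θ_B = n₂/n₁ = 0.7485, so θ_B = arctan 0.7485 = 36.81°.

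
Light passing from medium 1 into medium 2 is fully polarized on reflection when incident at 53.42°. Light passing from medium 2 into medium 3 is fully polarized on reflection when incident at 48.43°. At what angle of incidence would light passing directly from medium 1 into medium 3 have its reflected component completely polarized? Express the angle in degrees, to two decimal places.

tan θ_B(1→2) = n₂/n₁ = tan 53.42° = 1.3475.
tan θ_B(2→3) = n₃/n₂ = tan 48.43° = 1.1275.
Multiplying, n₃/n₁ = 1.3475 × 1.1275 = 1.5193, and θ_B(1→3) = arctan 1.5193 = 56.65°.

θ_B ≈ 56.65°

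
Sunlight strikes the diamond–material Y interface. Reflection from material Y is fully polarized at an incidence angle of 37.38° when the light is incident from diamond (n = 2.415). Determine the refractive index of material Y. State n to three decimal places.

Brewster's law: tan θ_B = n₂/n₁ (light incident in diamond, refracted into material Y).
n₂ = n₁ tan θ_B = 2.415 × tan 37.38° = 1.845.

n ≈ 1.845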